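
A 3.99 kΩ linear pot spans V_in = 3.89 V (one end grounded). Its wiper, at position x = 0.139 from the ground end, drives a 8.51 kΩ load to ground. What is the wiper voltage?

Lower segment x·R_p = 0.5546 kΩ; upper segment (1−x)·R_p = 3.435 kΩ.
R_L loads the lower segment: effective lower R = 0.5207 kΩ.
Then V_out = V_in · 0.5207/(3.435 + 0.5207) = 0.5120 V.
(Unloaded: V_out = x·V_in = 0.541 V.)

V_out ≈ 0.512 V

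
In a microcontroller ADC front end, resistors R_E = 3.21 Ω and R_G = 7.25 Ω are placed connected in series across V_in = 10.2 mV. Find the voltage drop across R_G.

Total series resistance ΣR = 3.21 + 7.25 = 10.46 Ω.
Voltage divider: V = V_in · (7.250 / 10.46) = 10.2 × 0.6931 = 7.070 mV.

V ≈ 7.07 mV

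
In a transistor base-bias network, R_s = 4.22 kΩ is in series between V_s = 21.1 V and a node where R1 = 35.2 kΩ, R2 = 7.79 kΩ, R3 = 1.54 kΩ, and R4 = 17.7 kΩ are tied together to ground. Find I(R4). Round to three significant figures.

Combine the parallel branches: R_p = (1/35.2 + 1/7.79 + 1/1.54 + 1/17.7)⁻¹ = 1.159 kΩ.
Node voltage V_A = V_s · R_p/(R_s + R_p) = 21.1 × 0.2155 = 4.547 V.
Branch current I = V_A/R4 = 4.547/17.7 = 0.2569 mA.

I ≈ 0.257 mA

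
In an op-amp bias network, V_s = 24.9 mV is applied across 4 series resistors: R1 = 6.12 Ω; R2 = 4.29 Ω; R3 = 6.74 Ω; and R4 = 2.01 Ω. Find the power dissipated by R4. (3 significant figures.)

The common current is I = 24.9/19.16 = 1.300 mA.
P = I²R = 1.689 × 2.01 = 3.395 µW.

P ≈ 3.39 µW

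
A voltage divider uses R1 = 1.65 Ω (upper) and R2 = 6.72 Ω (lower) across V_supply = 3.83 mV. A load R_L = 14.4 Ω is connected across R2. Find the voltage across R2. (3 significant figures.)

R2 ‖ R_L = (6.72 × 14.4)/(6.72 + 14.4) = 4.582 Ω.
Voltage divider with the loaded lower leg: V_out = 3.83 × 4.582/(1.65 + 4.582) = 3.83 × 0.7352 = 2.816 mV.
(Unloaded it would be 3.07 mV; the load pulls it down.)

V_out ≈ 2.82 mV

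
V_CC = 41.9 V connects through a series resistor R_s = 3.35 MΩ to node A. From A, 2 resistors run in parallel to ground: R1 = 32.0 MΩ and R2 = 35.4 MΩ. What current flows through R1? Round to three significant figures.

Parallel bank: R_p = 1/(1/32.0 + 1/35.4) = 16.81 MΩ.
Node voltage V_A = V_CC · R_p/(R_s + R_p) = 41.9 × 0.8338 = 34.94 V.
I(R1) = V_A / R1 = 34.94/32.0 = 1.092 µA.
(Equivalently: I_total = 2.079 µA, then current-divider fraction G_k/ΣG = 0.5252.)

I ≈ 1.09 µA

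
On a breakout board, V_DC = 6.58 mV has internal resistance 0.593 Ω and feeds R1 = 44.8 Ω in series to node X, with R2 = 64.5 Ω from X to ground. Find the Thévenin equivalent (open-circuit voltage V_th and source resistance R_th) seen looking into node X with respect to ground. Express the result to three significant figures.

R1' = 0.593 + 44.8 = 45.39 Ω (source resistance + R1).
With X open, the divider is unloaded: V_th = 6.58 × 64.5/109.9 = 3.862 mV.
Looking into X with the source shorted: R_th = R1'·R2/(R1'+R2) = 45.39 × 64.5/109.9 = 26.64 Ω.

V_th ≈ 3.86 mV, R_th ≈ 26.6 Ω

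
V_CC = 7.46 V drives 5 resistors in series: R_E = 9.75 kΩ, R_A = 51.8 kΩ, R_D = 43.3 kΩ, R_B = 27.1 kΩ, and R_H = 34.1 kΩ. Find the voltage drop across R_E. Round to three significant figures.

V ≈ 0.438 V

Total series resistance ΣR = 9.75 + 51.8 + 43.3 + 27.1 + 34.1 = 166.1 kΩ.
V = V_CC · R/ΣR = 7.46 × 0.05872 = 0.4380 V.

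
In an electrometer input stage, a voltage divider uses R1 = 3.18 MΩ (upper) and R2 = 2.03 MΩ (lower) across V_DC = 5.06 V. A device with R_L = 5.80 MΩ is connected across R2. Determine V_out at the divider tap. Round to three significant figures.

V_out ≈ 1.62 V

First combine the lower leg with the load: R2 ‖ R_L = 1.504 MΩ.
Voltage divider with the loaded lower leg: V_out = 5.06 × 1.504/(3.18 + 1.504) = 5.06 × 0.3211 = 1.625 V.
(Unloaded it would be 1.97 V; the load pulls it down.)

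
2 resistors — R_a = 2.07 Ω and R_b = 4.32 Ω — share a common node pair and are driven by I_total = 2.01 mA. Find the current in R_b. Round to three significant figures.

I ≈ 0.651 mA

Two-branch current divider: I_k = I_total · R_other/(R_1 + R_2).
I(R_b) = 2.01 × 2.07/(2.07 + 4.32) = 2.01 × 0.3239 = 0.6511 mA.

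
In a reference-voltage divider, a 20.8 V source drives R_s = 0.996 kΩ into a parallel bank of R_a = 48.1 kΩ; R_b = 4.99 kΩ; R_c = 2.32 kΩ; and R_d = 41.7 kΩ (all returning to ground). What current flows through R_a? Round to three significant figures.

Equivalent of the parallel group: R_p = 1.479 kΩ.
V_A by voltage divider: V_A = 20.8 × 1.479/(0.996 + 1.479) = 12.43 V.
I(R_a) = V_A / R_a = 12.43/48.1 = 0.2584 mA.

I ≈ 0.258 mA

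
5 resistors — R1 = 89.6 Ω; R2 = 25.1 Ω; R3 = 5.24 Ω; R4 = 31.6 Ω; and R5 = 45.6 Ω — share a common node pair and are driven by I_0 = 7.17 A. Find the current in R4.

Conductances: ΣG = 1/89.6 + 1/25.1 + 1/5.24 + 1/31.6 + 1/45.6 = 0.2954 (1/Ω).
Current divider: I(R4) = I_0 · G_k/ΣG = 7.17 × (0.03165/0.2954) = 7.17 × 0.1071 = 0.7681 A.

I ≈ 0.768 A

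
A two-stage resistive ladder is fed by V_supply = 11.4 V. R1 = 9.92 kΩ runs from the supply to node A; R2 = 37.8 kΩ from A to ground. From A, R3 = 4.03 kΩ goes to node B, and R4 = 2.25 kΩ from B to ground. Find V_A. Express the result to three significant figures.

The second stage (R3 + R4 = 6.280 kΩ) loads node A in parallel with R2.
R2 ‖ (R3+R4) = 5.385 kΩ.
First divider: V_A = V_supply · 5.385/(9.92 + 5.385) = 4.011 V.

V_A ≈ 4.01 V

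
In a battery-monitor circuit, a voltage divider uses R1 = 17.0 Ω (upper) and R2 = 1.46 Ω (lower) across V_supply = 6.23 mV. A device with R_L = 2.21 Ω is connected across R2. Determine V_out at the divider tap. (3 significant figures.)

The load sits in parallel with R2, giving an effective lower resistance R2' = R2·R_L/(R2+R_L) = 0.8792 Ω.
Voltage divider with the loaded lower leg: V_out = 6.23 × 0.8792/(17.0 + 0.8792) = 6.23 × 0.04917 = 0.3064 mV.

V_out ≈ 0.306 mV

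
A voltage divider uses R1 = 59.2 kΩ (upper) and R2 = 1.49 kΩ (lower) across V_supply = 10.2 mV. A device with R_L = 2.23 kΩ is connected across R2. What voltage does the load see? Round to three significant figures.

First combine the lower leg with the load: R2 ‖ R_L = 0.8932 kΩ.
Now apply the divider: V_out = 10.2 × 0.01486 = 0.1516 mV.
(Unloaded it would be 0.250 mV; the load pulls it down.)

V_out ≈ 0.152 mV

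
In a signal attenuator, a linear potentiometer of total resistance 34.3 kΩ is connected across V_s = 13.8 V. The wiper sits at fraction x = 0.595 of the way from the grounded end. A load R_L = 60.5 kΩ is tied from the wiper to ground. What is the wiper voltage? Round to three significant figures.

The pot divides into 13.89 kΩ above the wiper and 20.41 kΩ below.
R_L loads the lower segment: effective lower R = 15.26 kΩ.
Then V_out = V_s · 15.26/(13.89 + 15.26) = 7.224 V.

V_out ≈ 7.22 V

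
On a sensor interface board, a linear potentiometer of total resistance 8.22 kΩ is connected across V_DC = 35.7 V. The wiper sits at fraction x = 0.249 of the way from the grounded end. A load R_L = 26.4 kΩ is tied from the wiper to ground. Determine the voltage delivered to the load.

The pot divides into 6.173 kΩ above the wiper and 2.047 kΩ below.
Lower segment in parallel with the load: 2.047 ‖ 26.4 = 1.900 kΩ.
Loaded-divider output: V_out = 35.7 × 0.2353 = 8.400 V.

V_out ≈ 8.40 V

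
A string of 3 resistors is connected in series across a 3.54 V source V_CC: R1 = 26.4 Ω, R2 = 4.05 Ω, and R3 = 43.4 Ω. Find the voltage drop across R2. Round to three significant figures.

V ≈ 0.194 V

Total series resistance ΣR = 26.4 + 4.05 + 43.4 = 73.85 Ω.
V = V_CC · R/ΣR = 3.54 × 0.05484 = 0.1941 V.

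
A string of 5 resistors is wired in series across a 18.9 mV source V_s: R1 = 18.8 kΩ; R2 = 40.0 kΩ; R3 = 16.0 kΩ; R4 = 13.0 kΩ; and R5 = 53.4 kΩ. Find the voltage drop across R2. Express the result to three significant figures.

Series total: ΣR = 18.8 + 40.0 + 16.0 + 13.0 + 53.4 = 141.2 kΩ.
V = V_s · R/ΣR = 18.9 × 0.2833 = 5.354 mV.

V ≈ 5.35 mV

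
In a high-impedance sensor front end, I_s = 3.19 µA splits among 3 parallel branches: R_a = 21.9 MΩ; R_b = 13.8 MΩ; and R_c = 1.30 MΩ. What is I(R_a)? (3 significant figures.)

ΣG = 1/21.9 + 1/13.8 + 1/1.30 = 0.8874.
Current divider: I(R_a) = I_s · G_k/ΣG = 3.19 × (0.04566/0.8874) = 3.19 × 0.05146 = 0.1642 µA.

I ≈ 0.164 µA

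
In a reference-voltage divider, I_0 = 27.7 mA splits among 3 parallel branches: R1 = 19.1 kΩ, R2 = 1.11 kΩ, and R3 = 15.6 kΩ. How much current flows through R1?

I ≈ 1.43 mA

Total conductance ΣG = 1/19.1 + 1/1.11 + 1/15.6 = 1.017 (units of 1/kΩ).
By the current-divider rule, I = I_0 · G_k/ΣG = 27.7 × 0.05146 = 1.426 mA.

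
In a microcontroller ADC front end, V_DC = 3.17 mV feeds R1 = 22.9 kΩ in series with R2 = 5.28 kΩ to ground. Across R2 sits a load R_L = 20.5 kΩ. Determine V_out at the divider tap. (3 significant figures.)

First combine the lower leg with the load: R2 ‖ R_L = 4.199 kΩ.
Now apply the divider: V_out = 3.17 × 0.1549 = 0.4912 mV.
(Unloaded it would be 0.594 mV; the load pulls it down.)

V_out ≈ 0.491 mV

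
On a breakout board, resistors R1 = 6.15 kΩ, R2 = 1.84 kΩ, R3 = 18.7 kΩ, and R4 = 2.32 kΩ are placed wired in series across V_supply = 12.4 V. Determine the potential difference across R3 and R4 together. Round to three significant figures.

V ≈ 8.98 V

ΣR = 6.15 + 1.84 + 18.7 + 2.32 = 29.01 kΩ.
R_{R3..R4} = 18.7 + 2.32 = 21.02 kΩ.
By the voltage-divider rule, V = 12.4 × 21.02/29.01 = 8.985 V.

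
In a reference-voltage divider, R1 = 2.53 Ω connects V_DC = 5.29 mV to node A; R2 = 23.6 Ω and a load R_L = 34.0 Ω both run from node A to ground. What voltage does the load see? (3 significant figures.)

V_out ≈ 4.48 mV

First combine the lower leg with the load: R2 ‖ R_L = 13.93 Ω.
Then V_out = V_DC · R2'/(R1 + R2') = 5.29 × 13.93/16.46 = 4.477 mV.
(Unloaded it would be 4.78 mV; the load pulls it down.)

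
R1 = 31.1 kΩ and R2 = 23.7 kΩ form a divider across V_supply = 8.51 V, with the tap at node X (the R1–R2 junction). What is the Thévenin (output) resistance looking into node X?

R_th ≈ 13.5 kΩ

Zeroing V_supply shorts the top of R1 to ground, so R_th = R1 ‖ R2 = 13.45 kΩ.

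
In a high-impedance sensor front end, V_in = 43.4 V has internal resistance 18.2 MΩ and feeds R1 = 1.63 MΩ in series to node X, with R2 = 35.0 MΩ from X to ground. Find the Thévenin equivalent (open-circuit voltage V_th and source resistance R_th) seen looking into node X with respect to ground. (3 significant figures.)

R1' = 18.2 + 1.63 = 19.83 MΩ (source resistance + R1).
Open-circuit (no load on X): V_th = V_in · R2/(R1' + R2) = 43.4 × 35.0/(19.83 + 35.0) = 27.70 V.
Looking into X with the source shorted: R_th = R1'·R2/(R1'+R2) = 19.83 × 35.0/54.83 = 12.66 MΩ.

V_th ≈ 27.7 V, R_th ≈ 12.7 MΩ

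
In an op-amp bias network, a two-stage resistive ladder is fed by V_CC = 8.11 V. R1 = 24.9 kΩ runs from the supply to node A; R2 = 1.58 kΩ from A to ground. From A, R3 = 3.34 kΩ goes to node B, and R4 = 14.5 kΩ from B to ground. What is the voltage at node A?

V_A ≈ 0.447 V

The second stage (R3 + R4 = 17.84 kΩ) loads node A in parallel with R2.
R2 ‖ (R3+R4) = 1.451 kΩ.
First divider: V_A = V_CC · 1.451/(24.9 + 1.451) = 0.4467 V.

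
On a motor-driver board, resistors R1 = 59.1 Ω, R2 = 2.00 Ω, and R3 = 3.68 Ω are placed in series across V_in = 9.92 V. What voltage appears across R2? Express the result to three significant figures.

V ≈ 0.306 V

Series total: ΣR = 59.1 + 2.00 + 3.68 = 64.78 Ω.
V = V_in · R/ΣR = 9.92 × 0.03087 = 0.3063 V.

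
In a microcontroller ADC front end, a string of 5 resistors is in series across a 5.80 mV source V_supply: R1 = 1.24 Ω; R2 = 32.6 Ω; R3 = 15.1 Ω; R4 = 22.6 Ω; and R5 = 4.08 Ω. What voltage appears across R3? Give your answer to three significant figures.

Series total: ΣR = 1.24 + 32.6 + 15.1 + 22.6 + 4.08 = 75.62 Ω.
V = V_supply · R/ΣR = 5.80 × 0.1997 = 1.158 mV.

V ≈ 1.16 mV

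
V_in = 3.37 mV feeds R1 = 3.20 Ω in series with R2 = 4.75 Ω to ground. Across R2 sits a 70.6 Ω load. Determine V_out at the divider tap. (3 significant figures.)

R2 ‖ R_L = (4.75 × 70.6)/(4.75 + 70.6) = 4.451 Ω.
Then V_out = V_in · R2'/(R1 + R2') = 3.37 × 4.451/7.651 = 1.960 mV.
(Unloaded it would be 2.01 mV; the load pulls it down.)

V_out ≈ 1.96 mV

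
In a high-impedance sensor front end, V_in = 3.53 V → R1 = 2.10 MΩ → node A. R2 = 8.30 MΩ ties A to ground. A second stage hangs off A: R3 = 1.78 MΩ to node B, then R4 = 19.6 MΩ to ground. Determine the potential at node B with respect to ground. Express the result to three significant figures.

V_B ≈ 2.39 V

The second stage (R3 + R4 = 21.38 MΩ) loads node A in parallel with R2.
Effective lower resistance at A: R2 ‖ 21.38 = 5.979 MΩ.
First divider: V_A = V_in · 5.979/(2.10 + 5.979) = 2.612 V.
V_B = V_A × 0.9167 = 2.395 V.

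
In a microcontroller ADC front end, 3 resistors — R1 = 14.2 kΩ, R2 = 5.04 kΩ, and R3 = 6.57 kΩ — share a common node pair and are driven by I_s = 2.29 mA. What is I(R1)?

Conductances: ΣG = 1/14.2 + 1/5.04 + 1/6.57 = 0.4210 (1/kΩ).
By the current-divider rule, I = I_s · G_k/ΣG = 2.29 × 0.1673 = 0.3830 mA.

I ≈ 0.383 mA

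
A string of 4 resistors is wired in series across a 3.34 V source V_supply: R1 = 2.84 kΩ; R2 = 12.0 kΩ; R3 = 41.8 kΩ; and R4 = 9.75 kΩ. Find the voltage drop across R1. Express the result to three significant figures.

V ≈ 0.143 V

ΣR = 2.84 + 12.0 + 41.8 + 9.75 = 66.39 kΩ.
V = V_supply · R/ΣR = 3.34 × 0.04278 = 0.1429 V.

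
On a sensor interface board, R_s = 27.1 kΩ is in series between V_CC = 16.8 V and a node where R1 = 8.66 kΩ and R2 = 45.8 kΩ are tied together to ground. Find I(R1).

I ≈ 0.411 mA

Combine the parallel branches: R_p = (1/8.66 + 1/45.8)⁻¹ = 7.283 kΩ.
Node voltage V_A = V_CC · R_p/(R_s + R_p) = 16.8 × 0.2118 = 3.559 V.
Branch current I = V_A/R1 = 3.559/8.66 = 0.4109 mA.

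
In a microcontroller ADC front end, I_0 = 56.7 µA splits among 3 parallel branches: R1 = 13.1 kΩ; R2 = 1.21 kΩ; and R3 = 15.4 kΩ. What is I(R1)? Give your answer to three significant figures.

I ≈ 4.47 µA

ΣG = 1/13.1 + 1/1.21 + 1/15.4 = 0.9677.
Current divider: I(R1) = I_0 · G_k/ΣG = 56.7 × (0.07634/0.9677) = 56.7 × 0.07888 = 4.473 µA.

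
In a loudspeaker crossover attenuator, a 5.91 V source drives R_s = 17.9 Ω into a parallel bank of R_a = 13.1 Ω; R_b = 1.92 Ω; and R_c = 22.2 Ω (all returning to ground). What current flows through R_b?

Equivalent of the parallel group: R_p = 1.557 Ω.
V_A by voltage divider: V_A = 5.91 × 1.557/(17.9 + 1.557) = 0.4730 V.
Branch current I = V_A/R_b = 0.4730/1.92 = 0.2463 A.

I ≈ 0.246 A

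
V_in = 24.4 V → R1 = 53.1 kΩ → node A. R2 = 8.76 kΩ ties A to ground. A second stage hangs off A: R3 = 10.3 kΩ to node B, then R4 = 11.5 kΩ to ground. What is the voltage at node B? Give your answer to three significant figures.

V_B ≈ 1.36 V

The second stage (R3 + R4 = 21.80 kΩ) loads node A in parallel with R2.
R2 ‖ (R3+R4) = 6.249 kΩ.
So V_A = 24.4 × 0.1053 = 2.569 V.
V_B = V_A × 0.5275 = 1.355 V.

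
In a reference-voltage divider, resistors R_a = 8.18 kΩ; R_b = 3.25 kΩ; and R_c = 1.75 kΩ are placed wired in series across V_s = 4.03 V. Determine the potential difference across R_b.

Series total: ΣR = 8.18 + 3.25 + 1.75 = 13.18 kΩ.
By the voltage-divider rule, V = 4.03 × 3.250/13.18 = 0.9937 V.

V ≈ 0.994 V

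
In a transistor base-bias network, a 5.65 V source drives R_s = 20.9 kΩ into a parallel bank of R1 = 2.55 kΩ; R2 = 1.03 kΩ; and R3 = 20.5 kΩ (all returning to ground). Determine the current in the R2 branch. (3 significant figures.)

I ≈ 0.180 mA

Equivalent of the parallel group: R_p = 0.7083 kΩ.
Node voltage V_A = V_DC · R_p/(R_s + R_p) = 5.65 × 0.03278 = 0.1852 V.
Branch current I = V_A/R2 = 0.1852/1.03 = 0.1798 mA.
(Equivalently: I_total = 0.2615 mA, then current-divider fraction G_k/ΣG = 0.6877.)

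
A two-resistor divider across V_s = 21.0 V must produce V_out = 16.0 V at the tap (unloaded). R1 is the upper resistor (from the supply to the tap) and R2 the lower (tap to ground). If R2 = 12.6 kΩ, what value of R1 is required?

The divider ratio is R2/(R1+R2) = 16.0/21.0 = 0.7619.
So R1 = R2 · (V_s/V_out − 1) = 12.6 × (21.0/16.0 − 1) = 12.6 × 0.3125 = 3.938 kΩ.

R1 ≈ 3.94 kΩ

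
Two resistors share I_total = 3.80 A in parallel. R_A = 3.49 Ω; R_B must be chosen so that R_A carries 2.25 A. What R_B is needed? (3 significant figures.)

The fraction through R_A equals R_B/(R_A+R_B).
With f = 0.5921, R_B = R_A · f/(1−f) = 3.49 × 1.452 = 5.066 Ω.

R_B ≈ 5.07 Ω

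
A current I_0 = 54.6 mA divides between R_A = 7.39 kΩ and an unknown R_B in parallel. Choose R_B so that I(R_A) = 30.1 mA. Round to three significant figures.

Two-branch current divider: I_A = I_0 · R_B/(R_A + R_B).
With f = 0.5513, R_B = R_A · f/(1−f) = 7.39 × 1.229 = 9.079 kΩ.

R_B ≈ 9.08 kΩ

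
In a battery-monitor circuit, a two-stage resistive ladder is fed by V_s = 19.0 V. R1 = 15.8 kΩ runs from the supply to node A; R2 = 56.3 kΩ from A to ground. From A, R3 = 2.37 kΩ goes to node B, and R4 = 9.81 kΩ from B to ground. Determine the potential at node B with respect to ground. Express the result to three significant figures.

Looking into the second stage from A: R3 + R4 = 12.18 kΩ appears in parallel with R2.
R2 ‖ (R3+R4) = 10.01 kΩ.
First divider: V_A = V_s · 10.01/(15.8 + 10.01) = 7.370 V.
V_B = V_A × 0.8054 = 5.936 V.

V_B ≈ 5.94 V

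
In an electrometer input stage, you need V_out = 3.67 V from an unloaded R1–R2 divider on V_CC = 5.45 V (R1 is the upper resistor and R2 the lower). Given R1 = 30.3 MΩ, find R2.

R2 ≈ 62.5 MΩ

The divider ratio is R2/(R1+R2) = 3.67/5.45 = 0.6734.
So R2 = R1 · V_out/(V_CC − V_out) = 30.3 × 3.67/(5.45 − 3.67) = 30.3 × 2.062 = 62.47 MΩ.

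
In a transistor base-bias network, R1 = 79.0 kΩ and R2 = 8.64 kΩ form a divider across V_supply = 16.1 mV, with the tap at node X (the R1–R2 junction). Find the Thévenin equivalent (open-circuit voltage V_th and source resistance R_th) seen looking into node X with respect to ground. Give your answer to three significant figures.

Open-circuit (no load on X): V_th = V_supply · R2/(R1 + R2) = 16.1 × 8.64/(79.00 + 8.64) = 1.587 mV.
Zeroing V_supply shorts the top of R1 to ground, so R_th = R1 ‖ R2 = 7.788 kΩ.

V_th ≈ 1.59 mV, R_th ≈ 7.79 kΩ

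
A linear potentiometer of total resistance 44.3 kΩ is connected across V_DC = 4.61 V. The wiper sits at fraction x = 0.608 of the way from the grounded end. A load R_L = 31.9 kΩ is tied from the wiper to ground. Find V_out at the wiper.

V_out ≈ 2.11 V

Lower segment x·R_p = 26.93 kΩ; upper segment (1−x)·R_p = 17.37 kΩ.
(x·R_p) ‖ R_L = 14.60 kΩ.
V_out = 4.61 × 14.60/(17.37 + 14.60) = 2.106 V.
(Unloaded: V_out = x·V_DC = 2.80 V.)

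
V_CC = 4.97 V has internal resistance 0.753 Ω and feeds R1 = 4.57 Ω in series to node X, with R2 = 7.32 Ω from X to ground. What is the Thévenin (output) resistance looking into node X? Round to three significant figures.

R1' = 0.753 + 4.57 = 5.323 Ω (source resistance + R1).
Looking into X with the source shorted: R_th = R1'·R2/(R1'+R2) = 5.323 × 7.32/12.64 = 3.082 Ω.

R_th ≈ 3.08 Ω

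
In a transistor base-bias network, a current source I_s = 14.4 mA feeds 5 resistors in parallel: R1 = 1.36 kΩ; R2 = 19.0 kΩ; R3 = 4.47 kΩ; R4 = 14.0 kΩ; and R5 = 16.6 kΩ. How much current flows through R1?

Conductances: ΣG = 1/1.36 + 1/19.0 + 1/4.47 + 1/14.0 + 1/16.6 = 1.143 (1/kΩ).
By the current-divider rule, I = I_s · G_k/ΣG = 14.4 × 0.6431 = 9.261 mA.

I ≈ 9.26 mA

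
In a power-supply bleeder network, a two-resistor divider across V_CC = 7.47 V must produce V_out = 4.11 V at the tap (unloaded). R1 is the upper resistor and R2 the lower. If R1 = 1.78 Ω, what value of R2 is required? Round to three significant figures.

The divider ratio is R2/(R1+R2) = 4.11/7.47 = 0.5502.
So R2 = R1 · V_out/(V_CC − V_out) = 1.78 × 4.11/(7.47 − 4.11) = 1.78 × 1.223 = 2.177 Ω.

R2 ≈ 2.18 Ω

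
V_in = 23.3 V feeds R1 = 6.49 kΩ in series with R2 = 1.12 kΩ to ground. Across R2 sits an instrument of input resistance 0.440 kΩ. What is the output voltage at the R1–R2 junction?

V_out ≈ 1.08 V

The load sits in parallel with R2, giving an effective lower resistance R2' = R2·R_L/(R2+R_L) = 0.3159 kΩ.
Voltage divider with the loaded lower leg: V_out = 23.3 × 0.3159/(6.49 + 0.3159) = 23.3 × 0.04642 = 1.081 V.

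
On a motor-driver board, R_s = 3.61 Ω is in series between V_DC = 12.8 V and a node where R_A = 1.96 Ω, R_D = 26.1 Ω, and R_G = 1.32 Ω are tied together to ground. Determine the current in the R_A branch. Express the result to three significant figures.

I ≈ 1.14 A

Combine the parallel branches: R_p = (1/1.96 + 1/26.1 + 1/1.32)⁻¹ = 0.7656 Ω.
V_A by voltage divider: V_A = 12.8 × 0.7656/(3.61 + 0.7656) = 2.240 V.
I(R_A) = V_A / R_A = 2.240/1.96 = 1.143 A.
(Check via current divider: I_total = 2.925 A; share G_k/ΣG = 0.3906 → same result.)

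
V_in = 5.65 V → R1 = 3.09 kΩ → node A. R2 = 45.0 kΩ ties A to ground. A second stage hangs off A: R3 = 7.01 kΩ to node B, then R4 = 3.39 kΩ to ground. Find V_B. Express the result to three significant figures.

Node A sees R2 in parallel with the series input of stage 2, R3 + R4 = 10.40 kΩ.
R2 ‖ (R3+R4) = 8.448 kΩ.
So V_A = 5.65 × 0.7322 = 4.137 V.
Then the unloaded second divider: V_B = V_A × R4/(R3+R4) = 4.137 × 0.3260 = 1.348 V.

V_B ≈ 1.35 V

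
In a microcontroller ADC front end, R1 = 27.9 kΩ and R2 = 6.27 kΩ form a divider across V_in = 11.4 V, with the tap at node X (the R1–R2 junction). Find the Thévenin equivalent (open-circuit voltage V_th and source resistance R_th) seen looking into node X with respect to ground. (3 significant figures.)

V_th ≈ 2.09 V, R_th ≈ 5.12 kΩ

V_th is the unloaded tap voltage: V_in · R2/(R1+R2) = 11.4 × 0.1835 = 2.092 V.
Zeroing V_in shorts the top of R1 to ground, so R_th = R1 ‖ R2 = 5.119 kΩ.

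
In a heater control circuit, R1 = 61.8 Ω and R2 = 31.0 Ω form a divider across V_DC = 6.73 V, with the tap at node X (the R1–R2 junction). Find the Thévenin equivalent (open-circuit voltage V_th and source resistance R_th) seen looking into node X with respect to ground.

V_th ≈ 2.25 V, R_th ≈ 20.6 Ω

V_th is the unloaded tap voltage: V_DC · R2/(R1+R2) = 6.73 × 0.3341 = 2.248 V.
Looking into X with the source shorted: R_th = R1·R2/(R1+R2) = 61.80 × 31.0/92.80 = 20.64 Ω.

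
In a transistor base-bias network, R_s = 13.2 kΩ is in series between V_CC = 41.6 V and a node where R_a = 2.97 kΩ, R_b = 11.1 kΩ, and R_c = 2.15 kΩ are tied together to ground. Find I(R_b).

Equivalent of the parallel group: R_p = 1.121 kΩ.
Node voltage V_A = V_CC · R_p/(R_s + R_p) = 41.6 × 0.07829 = 3.257 V.
Branch current I = V_A/R_b = 3.257/11.1 = 0.2934 mA.
(Equivalently: I_total = 2.905 mA, then current-divider fraction G_k/ΣG = 0.1010.)

I ≈ 0.293 mA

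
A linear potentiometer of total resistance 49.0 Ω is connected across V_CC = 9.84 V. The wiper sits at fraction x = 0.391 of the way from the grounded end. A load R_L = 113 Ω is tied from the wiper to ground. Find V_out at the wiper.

V_out ≈ 3.49 V

Lower segment x·R_p = 19.16 Ω; upper segment (1−x)·R_p = 29.84 Ω.
(x·R_p) ‖ R_L = 16.38 Ω.
V_out = 9.84 × 16.38/(29.84 + 16.38) = 3.487 V.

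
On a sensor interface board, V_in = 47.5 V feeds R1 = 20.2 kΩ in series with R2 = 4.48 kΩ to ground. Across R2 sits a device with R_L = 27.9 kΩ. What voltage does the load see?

V_out ≈ 7.62 V

First combine the lower leg with the load: R2 ‖ R_L = 3.860 kΩ.
Now apply the divider: V_out = 47.5 × 0.1604 = 7.621 V.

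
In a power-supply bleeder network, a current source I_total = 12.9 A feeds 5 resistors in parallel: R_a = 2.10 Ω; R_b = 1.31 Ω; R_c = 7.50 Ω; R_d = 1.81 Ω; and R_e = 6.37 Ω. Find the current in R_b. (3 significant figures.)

I ≈ 4.73 A

Total conductance ΣG = 1/2.10 + 1/1.31 + 1/7.50 + 1/1.81 + 1/6.37 = 2.082 (units of 1/Ω).
R_b takes the fraction G_k/ΣG = 0.7634/2.082 = 0.3666, so I = 12.9 × 0.3666 = 4.729 A.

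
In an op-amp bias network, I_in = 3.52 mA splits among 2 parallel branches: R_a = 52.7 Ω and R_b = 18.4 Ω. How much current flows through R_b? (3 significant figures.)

I ≈ 2.61 mA

For two parallel branches, I_k = I_in · (other R)/(sum of R).
So I = 3.52 × 52.7/71.10 = 2.609 mA.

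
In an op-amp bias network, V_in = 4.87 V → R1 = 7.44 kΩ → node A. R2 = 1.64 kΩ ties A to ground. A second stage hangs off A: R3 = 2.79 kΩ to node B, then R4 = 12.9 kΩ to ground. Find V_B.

V_B ≈ 0.666 V

The second stage (R3 + R4 = 15.69 kΩ) loads node A in parallel with R2.
R2 ‖ (R3+R4) = 1.485 kΩ.
First divider: V_A = V_in · 1.485/(7.44 + 1.485) = 0.8102 V.
V_B = V_A × 0.8222 = 0.6661 V.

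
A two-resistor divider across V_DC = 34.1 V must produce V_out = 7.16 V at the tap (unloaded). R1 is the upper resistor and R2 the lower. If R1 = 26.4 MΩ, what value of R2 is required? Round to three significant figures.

Required fraction k = V_out/V_DC = 0.2100.
Rearranging, R2 = R1·k/(1−k) = 26.4 × 0.2658 = 7.016 MΩ.

R2 ≈ 7.02 MΩ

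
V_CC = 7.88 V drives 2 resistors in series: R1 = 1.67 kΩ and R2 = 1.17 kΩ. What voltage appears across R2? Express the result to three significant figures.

Series total: ΣR = 1.67 + 1.17 = 2.840 kΩ.
By the voltage-divider rule, V = 7.88 × 1.170/2.840 = 3.246 V.

V ≈ 3.25 V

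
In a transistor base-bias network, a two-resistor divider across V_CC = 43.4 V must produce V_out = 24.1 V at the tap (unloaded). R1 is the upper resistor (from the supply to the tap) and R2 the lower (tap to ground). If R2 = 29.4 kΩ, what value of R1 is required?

The divider ratio is R2/(R1+R2) = 24.1/43.4 = 0.5553.
So R1 = R2 · (V_CC/V_out − 1) = 29.4 × (43.4/24.1 − 1) = 29.4 × 0.8008 = 23.54 kΩ.

R1 ≈ 23.5 kΩ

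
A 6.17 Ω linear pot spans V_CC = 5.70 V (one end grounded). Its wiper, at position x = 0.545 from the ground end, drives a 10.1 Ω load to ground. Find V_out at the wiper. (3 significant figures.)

V_out ≈ 2.70 V

Split the track: R_lower = x·R_p = 3.363 Ω, R_upper = (1−x)·R_p = 2.807 Ω.
R_L loads the lower segment: effective lower R = 2.523 Ω.
Loaded-divider output: V_out = 5.70 × 0.4733 = 2.698 V.
(Unloaded: V_out = x·V_CC = 3.11 V.)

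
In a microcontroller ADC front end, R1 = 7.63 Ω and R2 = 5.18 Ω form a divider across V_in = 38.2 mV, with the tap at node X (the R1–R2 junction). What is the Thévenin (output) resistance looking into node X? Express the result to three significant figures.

R_th ≈ 3.09 Ω

Zeroing V_in shorts the top of R1 to ground, so R_th = R1 ‖ R2 = 3.085 Ω.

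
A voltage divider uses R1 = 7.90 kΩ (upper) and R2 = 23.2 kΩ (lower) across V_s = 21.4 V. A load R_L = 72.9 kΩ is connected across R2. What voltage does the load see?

The load sits in parallel with R2, giving an effective lower resistance R2' = R2·R_L/(R2+R_L) = 17.60 kΩ.
Voltage divider with the loaded lower leg: V_out = 21.4 × 17.60/(7.90 + 17.60) = 21.4 × 0.6902 = 14.77 V.
(Unloaded it would be 16.0 V; the load pulls it down.)

V_out ≈ 14.8 V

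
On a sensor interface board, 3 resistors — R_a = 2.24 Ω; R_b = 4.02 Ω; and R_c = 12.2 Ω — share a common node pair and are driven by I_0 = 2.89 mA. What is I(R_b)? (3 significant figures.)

ΣG = 1/2.24 + 1/4.02 + 1/12.2 = 0.7772.
R_b takes the fraction G_k/ΣG = 0.2488/0.7772 = 0.3201, so I = 2.89 × 0.3201 = 0.9251 mA.

I ≈ 0.925 mA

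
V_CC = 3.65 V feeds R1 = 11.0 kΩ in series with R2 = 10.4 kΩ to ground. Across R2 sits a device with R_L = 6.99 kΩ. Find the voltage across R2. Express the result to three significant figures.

First combine the lower leg with the load: R2 ‖ R_L = 4.180 kΩ.
Voltage divider with the loaded lower leg: V_out = 3.65 × 4.180/(11.0 + 4.180) = 3.65 × 0.2754 = 1.005 V.

V_out ≈ 1.01 V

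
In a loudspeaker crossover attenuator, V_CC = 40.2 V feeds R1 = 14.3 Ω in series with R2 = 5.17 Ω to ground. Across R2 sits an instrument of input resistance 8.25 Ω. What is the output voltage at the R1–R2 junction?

V_out ≈ 7.31 V

The load sits in parallel with R2, giving an effective lower resistance R2' = R2·R_L/(R2+R_L) = 3.178 Ω.
Voltage divider with the loaded lower leg: V_out = 40.2 × 3.178/(14.3 + 3.178) = 40.2 × 0.1818 = 7.310 V.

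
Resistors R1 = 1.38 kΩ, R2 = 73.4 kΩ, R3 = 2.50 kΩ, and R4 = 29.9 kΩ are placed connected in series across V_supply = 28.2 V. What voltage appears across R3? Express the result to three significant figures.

V ≈ 0.658 V

Series total: ΣR = 1.38 + 73.4 + 2.50 + 29.9 = 107.2 kΩ.
By the voltage-divider rule, V = 28.2 × 2.500/107.2 = 0.6578 V.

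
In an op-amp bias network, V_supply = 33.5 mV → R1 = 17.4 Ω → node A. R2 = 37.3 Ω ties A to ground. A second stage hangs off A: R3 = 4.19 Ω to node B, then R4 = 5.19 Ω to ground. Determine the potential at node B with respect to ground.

V_B ≈ 5.58 mV

Node A sees R2 in parallel with the series input of stage 2, R3 + R4 = 9.380 Ω.
Effective lower resistance at A: R2 ‖ 9.380 = 7.495 Ω.
First divider: V_A = V_supply · 7.495/(17.4 + 7.495) = 10.09 mV.
Then the unloaded second divider: V_B = V_A × R4/(R3+R4) = 10.09 × 0.5533 = 5.581 mV.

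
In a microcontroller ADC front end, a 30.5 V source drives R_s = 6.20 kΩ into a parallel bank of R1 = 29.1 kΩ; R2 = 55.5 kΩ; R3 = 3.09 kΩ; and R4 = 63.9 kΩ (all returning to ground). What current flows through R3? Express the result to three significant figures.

I ≈ 2.88 mA

Parallel bank: R_p = 1/(1/29.1 + 1/55.5 + 1/3.09 + 1/63.9) = 2.553 kΩ.
Node voltage V_A = V_in · R_p/(R_s + R_p) = 30.5 × 0.2917 = 8.897 V.
I(R3) = V_A / R3 = 8.897/3.09 = 2.879 mA.
(Equivalently: I_total = 3.484 mA, then current-divider fraction G_k/ΣG = 0.8263.)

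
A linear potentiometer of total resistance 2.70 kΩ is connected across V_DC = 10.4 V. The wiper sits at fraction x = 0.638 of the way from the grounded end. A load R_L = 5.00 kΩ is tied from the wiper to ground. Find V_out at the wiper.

Lower segment x·R_p = 1.723 kΩ; upper segment (1−x)·R_p = 0.9774 kΩ.
(x·R_p) ‖ R_L = 1.281 kΩ.
V_out = 10.4 × 1.281/(0.9774 + 1.281) = 5.899 V.

V_out ≈ 5.90 V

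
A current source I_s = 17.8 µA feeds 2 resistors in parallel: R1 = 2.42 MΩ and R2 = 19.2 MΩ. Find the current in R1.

With just two branches, the current splits inversely with resistance.
So I = 17.8 × 19.2/21.62 = 15.81 µA.

I ≈ 15.8 µA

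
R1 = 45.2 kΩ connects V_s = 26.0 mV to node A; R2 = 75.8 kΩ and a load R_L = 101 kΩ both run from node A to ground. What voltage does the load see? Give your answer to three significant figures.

The load sits in parallel with R2, giving an effective lower resistance R2' = R2·R_L/(R2+R_L) = 43.30 kΩ.
Then V_out = V_s · R2'/(R1 + R2') = 26.0 × 43.30/88.50 = 12.72 mV.
(Unloaded it would be 16.3 mV; the load pulls it down.)

V_out ≈ 12.7 mV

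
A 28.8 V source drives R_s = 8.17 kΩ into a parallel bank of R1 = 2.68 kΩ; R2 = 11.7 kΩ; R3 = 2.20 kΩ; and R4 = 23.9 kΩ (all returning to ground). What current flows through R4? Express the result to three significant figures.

I ≈ 0.137 mA

Parallel bank: R_p = 1/(1/2.68 + 1/11.7 + 1/2.20 + 1/23.9) = 1.047 kΩ.
Node voltage V_A = V_s · R_p/(R_s + R_p) = 28.8 × 0.1136 = 3.272 V.
Branch current I = V_A/R4 = 3.272/23.9 = 0.1369 mA.
(Check via current divider: I_total = 3.125 mA; share G_k/ΣG = 0.04381 → same result.)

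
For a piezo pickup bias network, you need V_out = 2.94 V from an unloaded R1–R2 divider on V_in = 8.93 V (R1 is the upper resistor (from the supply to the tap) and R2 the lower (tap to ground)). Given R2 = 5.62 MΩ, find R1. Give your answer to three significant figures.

R1 ≈ 11.5 MΩ

Required fraction k = V_out/V_in = 0.3292.
R1 = R2·(1/k − 1) = 5.62 × 2.037 = 11.45 MΩ.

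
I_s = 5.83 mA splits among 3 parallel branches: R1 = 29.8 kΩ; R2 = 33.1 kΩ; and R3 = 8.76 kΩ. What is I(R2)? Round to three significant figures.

I ≈ 0.990 mA

Conductances: ΣG = 1/29.8 + 1/33.1 + 1/8.76 = 0.1779 (1/kΩ).
Current divider: I(R2) = I_s · G_k/ΣG = 5.83 × (0.03021/0.1779) = 5.83 × 0.1698 = 0.9899 mA.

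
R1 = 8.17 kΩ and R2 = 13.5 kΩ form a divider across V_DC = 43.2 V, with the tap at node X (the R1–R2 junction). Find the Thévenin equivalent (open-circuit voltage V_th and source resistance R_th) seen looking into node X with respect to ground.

V_th ≈ 26.9 V, R_th ≈ 5.09 kΩ

V_th is the unloaded tap voltage: V_DC · R2/(R1+R2) = 43.2 × 0.6230 = 26.91 V.
With V_DC suppressed (replaced by a short), R_th = R1 ‖ R2 = (8.170 × 13.5)/(8.170 + 13.5) = 5.090 kΩ.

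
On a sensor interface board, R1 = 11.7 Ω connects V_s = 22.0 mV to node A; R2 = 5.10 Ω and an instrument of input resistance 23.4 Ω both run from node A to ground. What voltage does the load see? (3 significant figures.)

V_out ≈ 5.80 mV

The load sits in parallel with R2, giving an effective lower resistance R2' = R2·R_L/(R2+R_L) = 4.187 Ω.
Voltage divider with the loaded lower leg: V_out = 22.0 × 4.187/(11.7 + 4.187) = 22.0 × 0.2636 = 5.798 mV.
(Unloaded it would be 6.68 mV; the load pulls it down.)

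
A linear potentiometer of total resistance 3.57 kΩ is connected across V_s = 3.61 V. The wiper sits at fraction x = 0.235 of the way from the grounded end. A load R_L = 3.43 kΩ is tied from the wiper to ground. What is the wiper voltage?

V_out ≈ 0.715 V

Split the track: R_lower = x·R_p = 0.8389 kΩ, R_upper = (1−x)·R_p = 2.731 kΩ.
R_L loads the lower segment: effective lower R = 0.6741 kΩ.
V_out = 3.61 × 0.6741/(2.731 + 0.6741) = 0.7146 V.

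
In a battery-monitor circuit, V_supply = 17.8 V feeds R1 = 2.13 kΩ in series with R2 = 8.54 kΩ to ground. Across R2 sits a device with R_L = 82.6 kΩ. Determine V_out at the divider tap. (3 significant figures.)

First combine the lower leg with the load: R2 ‖ R_L = 7.740 kΩ.
Then V_out = V_supply · R2'/(R1 + R2') = 17.8 × 7.740/9.870 = 13.96 V.
(Unloaded it would be 14.2 V; the load pulls it down.)

V_out ≈ 14.0 V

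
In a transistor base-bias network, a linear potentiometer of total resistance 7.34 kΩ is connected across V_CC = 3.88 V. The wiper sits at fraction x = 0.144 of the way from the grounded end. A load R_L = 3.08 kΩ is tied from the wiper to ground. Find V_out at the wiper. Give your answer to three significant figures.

Split the track: R_lower = x·R_p = 1.057 kΩ, R_upper = (1−x)·R_p = 6.283 kΩ.
Lower segment in parallel with the load: 1.057 ‖ 3.08 = 0.7869 kΩ.
Then V_out = V_CC · 0.7869/(6.283 + 0.7869) = 0.4319 V.
(Unloaded: V_out = x·V_CC = 0.559 V.)

V_out ≈ 0.432 V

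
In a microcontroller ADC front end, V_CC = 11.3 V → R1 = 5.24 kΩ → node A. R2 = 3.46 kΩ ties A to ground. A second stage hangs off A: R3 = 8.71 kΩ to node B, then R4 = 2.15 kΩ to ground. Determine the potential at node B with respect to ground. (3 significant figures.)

V_B ≈ 0.746 V

The second stage (R3 + R4 = 10.86 kΩ) loads node A in parallel with R2.
Effective lower resistance at A: R2 ‖ 10.86 = 2.624 kΩ.
V_A = 11.3 × 2.624/(5.24 + 2.624) = 3.770 V.
Stage 2 is unloaded, so V_B = V_A · R4/(R3+R4) = 3.770 × 2.15/10.86 = 0.7465 V.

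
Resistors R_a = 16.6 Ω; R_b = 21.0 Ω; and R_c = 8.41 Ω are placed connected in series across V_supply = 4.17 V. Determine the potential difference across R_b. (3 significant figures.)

V ≈ 1.90 V

Series total: ΣR = 16.6 + 21.0 + 8.41 = 46.01 Ω.
V = V_supply · R/ΣR = 4.17 × 0.4564 = 1.903 V.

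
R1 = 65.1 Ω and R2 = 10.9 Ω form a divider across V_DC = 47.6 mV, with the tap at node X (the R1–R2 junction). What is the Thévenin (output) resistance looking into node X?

R_th ≈ 9.34 Ω

Looking into X with the source shorted: R_th = R1·R2/(R1+R2) = 65.10 × 10.9/76.00 = 9.337 Ω.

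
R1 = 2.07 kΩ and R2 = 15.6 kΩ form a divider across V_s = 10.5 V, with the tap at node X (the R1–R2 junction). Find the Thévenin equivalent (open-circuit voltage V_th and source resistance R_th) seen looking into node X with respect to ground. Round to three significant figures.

V_th ≈ 9.27 V, R_th ≈ 1.83 kΩ

V_th is the unloaded tap voltage: V_s · R2/(R1+R2) = 10.5 × 0.8829 = 9.270 V.
Looking into X with the source shorted: R_th = R1·R2/(R1+R2) = 2.070 × 15.6/17.67 = 1.828 kΩ.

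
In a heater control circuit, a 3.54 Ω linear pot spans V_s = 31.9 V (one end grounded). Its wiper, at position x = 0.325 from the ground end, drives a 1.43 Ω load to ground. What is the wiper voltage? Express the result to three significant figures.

The pot divides into 2.390 Ω above the wiper and 1.151 Ω below.
R_L loads the lower segment: effective lower R = 0.6376 Ω.
V_out = 31.9 × 0.6376/(2.390 + 0.6376) = 6.719 V.
(Unloaded: V_out = x·V_s = 10.4 V.)

V_out ≈ 6.72 V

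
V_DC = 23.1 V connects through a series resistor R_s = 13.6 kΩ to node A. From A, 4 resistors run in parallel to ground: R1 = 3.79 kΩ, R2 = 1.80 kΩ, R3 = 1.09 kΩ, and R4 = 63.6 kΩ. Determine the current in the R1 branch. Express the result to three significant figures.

Equivalent of the parallel group: R_p = 0.5706 kΩ.
V_A = 23.1 × 0.5706/14.17 = 0.9301 V.
I(R1) = V_A / R1 = 0.9301/3.79 = 0.2454 mA.

I ≈ 0.245 mA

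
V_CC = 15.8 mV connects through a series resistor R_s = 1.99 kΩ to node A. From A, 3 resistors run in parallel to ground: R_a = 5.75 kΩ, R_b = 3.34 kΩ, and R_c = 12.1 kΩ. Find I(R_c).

I ≈ 0.620 µA

Combine the parallel branches: R_p = (1/5.75 + 1/3.34 + 1/12.1)⁻¹ = 1.799 kΩ.
Node voltage V_A = V_CC · R_p/(R_s + R_p) = 15.8 × 0.4748 = 7.501 mV.
I(R_c) = V_A / R_c = 7.501/12.1 = 0.6199 µA.
(Check via current divider: I_total = 4.170 µA; share G_k/ΣG = 0.1487 → same result.)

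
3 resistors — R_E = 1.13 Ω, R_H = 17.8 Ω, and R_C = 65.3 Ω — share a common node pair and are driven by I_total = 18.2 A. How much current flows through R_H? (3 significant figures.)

Conductances: ΣG = 1/1.13 + 1/17.8 + 1/65.3 = 0.9564 (1/Ω).
By the current-divider rule, I = I_total · G_k/ΣG = 18.2 × 0.05874 = 1.069 A.

I ≈ 1.07 A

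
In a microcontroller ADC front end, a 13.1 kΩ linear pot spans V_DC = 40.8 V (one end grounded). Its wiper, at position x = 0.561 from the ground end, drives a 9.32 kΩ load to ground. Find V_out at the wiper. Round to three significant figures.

Lower segment x·R_p = 7.349 kΩ; upper segment (1−x)·R_p = 5.751 kΩ.
R_L loads the lower segment: effective lower R = 4.109 kΩ.
Then V_out = V_DC · 4.109/(5.751 + 4.109) = 17.00 V.

V_out ≈ 17.0 V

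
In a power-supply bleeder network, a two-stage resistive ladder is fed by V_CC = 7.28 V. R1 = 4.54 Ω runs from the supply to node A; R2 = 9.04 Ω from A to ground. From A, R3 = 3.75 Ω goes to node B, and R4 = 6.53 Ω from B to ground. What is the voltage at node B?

V_B ≈ 2.38 V

The second stage (R3 + R4 = 10.28 Ω) loads node A in parallel with R2.
Effective lower resistance at A: R2 ‖ 10.28 = 4.810 Ω.
V_A = 7.28 × 4.810/(4.54 + 4.810) = 3.745 V.
Then the unloaded second divider: V_B = V_A × R4/(R3+R4) = 3.745 × 0.6352 = 2.379 V.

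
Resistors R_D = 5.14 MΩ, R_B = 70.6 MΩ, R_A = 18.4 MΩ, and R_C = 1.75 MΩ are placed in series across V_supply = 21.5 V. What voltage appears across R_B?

V ≈ 15.8 V

Series total: ΣR = 5.14 + 70.6 + 18.4 + 1.75 = 95.89 MΩ.
V = V_supply · R/ΣR = 21.5 × 0.7363 = 15.83 V.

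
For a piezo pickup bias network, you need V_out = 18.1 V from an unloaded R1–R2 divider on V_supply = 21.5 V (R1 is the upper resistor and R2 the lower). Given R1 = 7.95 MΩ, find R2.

V_out/V_supply = R2/(R1+R2) = 0.8419.
So R2 = R1 · V_out/(V_supply − V_out) = 7.95 × 18.1/(21.5 − 18.1) = 7.95 × 5.324 = 42.32 MΩ.

R2 ≈ 42.3 MΩ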